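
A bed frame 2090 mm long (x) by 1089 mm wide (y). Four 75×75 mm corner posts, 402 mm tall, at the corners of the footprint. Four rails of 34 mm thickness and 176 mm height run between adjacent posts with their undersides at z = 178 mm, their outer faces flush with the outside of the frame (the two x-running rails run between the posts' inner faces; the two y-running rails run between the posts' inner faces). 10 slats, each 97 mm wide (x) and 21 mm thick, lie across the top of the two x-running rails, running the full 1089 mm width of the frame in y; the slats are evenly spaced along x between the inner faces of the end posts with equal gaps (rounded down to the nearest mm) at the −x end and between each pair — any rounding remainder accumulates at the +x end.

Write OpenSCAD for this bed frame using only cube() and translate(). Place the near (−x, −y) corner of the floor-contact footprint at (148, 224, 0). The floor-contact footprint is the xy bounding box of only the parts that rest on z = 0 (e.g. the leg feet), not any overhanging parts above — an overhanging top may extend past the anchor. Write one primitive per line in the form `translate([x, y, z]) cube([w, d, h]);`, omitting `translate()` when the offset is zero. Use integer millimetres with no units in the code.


translate([148, 224, 0]) cube([75, 75, 402]);
translate([148, 1238, 0]) cube([75, 75, 402]);
translate([2163, 224, 0]) cube([75, 75, 402]);
translate([2163, 1238, 0]) cube([75, 75, 402]);
translate([223, 224, 178]) cube([1940, 34, 176]);
translate([223, 1279, 178]) cube([1940, 34, 176]);
translate([148, 299, 178]) cube([34, 939, 176]);
translate([2204, 299, 178]) cube([34, 939, 176]);
translate([311, 224, 354]) cube([97, 1089, 21]);
translate([496, 224, 354]) cube([97, 1089, 21]);
translate([681, 224, 354]) cube([97, 1089, 21]);
translate([866, 224, 354]) cube([97, 1089, 21]);
translate([1051, 224, 354]) cube([97, 1089, 21]);
translate([1236, 224, 354]) cube([97, 1089, 21]);
translate([1421, 224, 354]) cube([97, 1089, 21]);
translate([1606, 224, 354]) cube([97, 1089, 21]);
translate([1791, 224, 354]) cube([97, 1089, 21]);
translate([1976, 224, 354]) cube([97, 1089, 21]);


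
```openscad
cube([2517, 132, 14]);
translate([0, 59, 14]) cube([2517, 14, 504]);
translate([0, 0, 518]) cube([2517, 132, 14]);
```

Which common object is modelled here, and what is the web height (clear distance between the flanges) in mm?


An I-beam. The web height is 504 mm.

Two wide flanges with a thin centred web — an I-beam. Overall 532 mm minus two 14 mm flanges gives a web of 532 − 2·14 = 504 mm.


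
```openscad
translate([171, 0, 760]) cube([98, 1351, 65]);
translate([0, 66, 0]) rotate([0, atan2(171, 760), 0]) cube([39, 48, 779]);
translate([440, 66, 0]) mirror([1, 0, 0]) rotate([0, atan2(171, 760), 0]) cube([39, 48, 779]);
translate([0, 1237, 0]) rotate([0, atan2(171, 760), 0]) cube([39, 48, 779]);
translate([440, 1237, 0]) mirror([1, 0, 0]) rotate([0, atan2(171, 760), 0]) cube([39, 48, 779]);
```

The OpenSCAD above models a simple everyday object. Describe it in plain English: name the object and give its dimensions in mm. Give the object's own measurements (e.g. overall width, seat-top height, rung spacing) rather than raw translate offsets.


A sawhorse. A 98×1351×65 mm beam (x, y, z) sits on two A-frame leg pairs. Each pair is two raked legs of 39×48 mm section (48 mm along y) splaying symmetrically in x. Each leg rises 760 mm vertically over 171 mm of horizontal reach and is 779 mm long along its own axis. Every leg's outer bottom edge rests on the floor and its outer top edge meets a bottom edge of the beam — the left legs (tilting toward +x) meet the beam's −x bottom edge, the right legs (their mirror images, tilting toward −x) meet its +x bottom edge — so the leg tops tuck under the beam, the beam's underside is 760 mm above the floor, and the feet are 440 mm apart outside-to-outside with the beam centred between them. The two leg pairs are set in 66 mm from either end of the beam.


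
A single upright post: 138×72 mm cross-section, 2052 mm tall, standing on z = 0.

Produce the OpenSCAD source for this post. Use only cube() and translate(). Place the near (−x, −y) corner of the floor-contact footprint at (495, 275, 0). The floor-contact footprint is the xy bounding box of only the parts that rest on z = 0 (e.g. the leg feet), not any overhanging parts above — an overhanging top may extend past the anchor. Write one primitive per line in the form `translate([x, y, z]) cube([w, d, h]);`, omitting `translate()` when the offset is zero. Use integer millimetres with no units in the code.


translate([495, 275, 0]) cube([138, 72, 2052]);


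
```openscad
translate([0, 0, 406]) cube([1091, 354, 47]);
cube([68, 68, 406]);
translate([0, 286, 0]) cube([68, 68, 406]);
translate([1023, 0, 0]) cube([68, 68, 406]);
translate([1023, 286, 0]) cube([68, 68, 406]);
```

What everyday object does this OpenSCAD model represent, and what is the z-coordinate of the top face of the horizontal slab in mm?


A bench. The seat-top height is 453 mm.

A long slab on four corner posts — a bench. The slab sits at z = 406 with thickness 47, so the top is 406 + 47 = 453 mm.


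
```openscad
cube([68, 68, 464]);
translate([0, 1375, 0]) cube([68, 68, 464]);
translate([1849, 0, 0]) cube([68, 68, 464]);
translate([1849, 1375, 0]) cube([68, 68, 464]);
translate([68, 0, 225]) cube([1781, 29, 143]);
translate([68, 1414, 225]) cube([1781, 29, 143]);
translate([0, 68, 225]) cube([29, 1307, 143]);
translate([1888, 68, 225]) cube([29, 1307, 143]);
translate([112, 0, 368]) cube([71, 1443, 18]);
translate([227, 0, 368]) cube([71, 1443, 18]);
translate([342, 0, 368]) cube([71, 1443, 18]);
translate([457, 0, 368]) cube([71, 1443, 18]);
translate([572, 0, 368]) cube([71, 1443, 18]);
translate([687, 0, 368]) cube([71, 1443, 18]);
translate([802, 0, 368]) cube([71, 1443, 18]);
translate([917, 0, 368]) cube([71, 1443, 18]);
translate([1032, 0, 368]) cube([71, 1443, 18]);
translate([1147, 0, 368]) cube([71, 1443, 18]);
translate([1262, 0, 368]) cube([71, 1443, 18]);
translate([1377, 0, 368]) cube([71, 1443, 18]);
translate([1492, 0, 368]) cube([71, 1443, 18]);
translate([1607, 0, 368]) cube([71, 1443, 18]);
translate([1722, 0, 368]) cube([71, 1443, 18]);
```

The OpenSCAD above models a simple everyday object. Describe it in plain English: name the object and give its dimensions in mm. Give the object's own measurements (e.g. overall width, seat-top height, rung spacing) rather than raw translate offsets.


A bed frame 1917 mm long (x) by 1443 mm wide (y). Four 68×68 mm corner posts, 464 mm tall, at the corners of the footprint. Four rails of 29 mm thickness and 143 mm height run between adjacent posts with their undersides at z = 225 mm, their outer faces flush with the outside of the frame (the two x-running rails run between the posts' inner faces; the two y-running rails run between the posts' inner faces). 15 slats, each 71 mm wide (x) and 18 mm thick, lie across the top of the two x-running rails, running the full 1443 mm width of the frame in y; along x they sit between the end posts with a 44 mm gap after the −x posts and between neighbouring slats, leaving 56 mm before the +x posts.


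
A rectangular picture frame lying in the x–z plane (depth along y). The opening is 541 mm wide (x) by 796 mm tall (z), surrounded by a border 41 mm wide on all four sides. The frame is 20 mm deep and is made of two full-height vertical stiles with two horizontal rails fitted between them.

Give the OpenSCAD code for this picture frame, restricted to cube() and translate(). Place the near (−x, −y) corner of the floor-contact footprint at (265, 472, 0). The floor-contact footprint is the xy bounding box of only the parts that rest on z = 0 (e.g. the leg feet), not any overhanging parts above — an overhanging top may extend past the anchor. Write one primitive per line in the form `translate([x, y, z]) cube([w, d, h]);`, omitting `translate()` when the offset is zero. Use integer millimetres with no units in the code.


translate([265, 472, 0]) cube([41, 20, 878]);
translate([847, 472, 0]) cube([41, 20, 878]);
translate([306, 472, 0]) cube([541, 20, 41]);
translate([306, 472, 837]) cube([541, 20, 41]);


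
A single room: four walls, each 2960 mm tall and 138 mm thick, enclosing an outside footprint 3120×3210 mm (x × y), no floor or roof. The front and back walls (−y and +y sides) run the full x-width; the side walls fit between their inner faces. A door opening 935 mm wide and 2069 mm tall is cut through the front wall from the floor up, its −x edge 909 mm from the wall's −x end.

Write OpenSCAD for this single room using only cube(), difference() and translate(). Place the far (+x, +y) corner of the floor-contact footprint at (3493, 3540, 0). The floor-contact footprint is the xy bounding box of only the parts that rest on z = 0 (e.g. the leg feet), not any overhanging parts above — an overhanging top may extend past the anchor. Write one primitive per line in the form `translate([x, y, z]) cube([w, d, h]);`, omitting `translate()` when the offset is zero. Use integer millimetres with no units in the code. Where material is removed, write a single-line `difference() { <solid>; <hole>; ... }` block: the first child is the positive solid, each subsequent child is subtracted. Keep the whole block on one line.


difference() { translate([373, 330, 0]) cube([3120, 138, 2960]); translate([1282, 330, 0]) cube([935, 138, 2069]); }
translate([373, 3402, 0]) cube([3120, 138, 2960]);
translate([373, 468, 0]) cube([138, 2934, 2960]);
translate([3355, 468, 0]) cube([138, 2934, 2960]);


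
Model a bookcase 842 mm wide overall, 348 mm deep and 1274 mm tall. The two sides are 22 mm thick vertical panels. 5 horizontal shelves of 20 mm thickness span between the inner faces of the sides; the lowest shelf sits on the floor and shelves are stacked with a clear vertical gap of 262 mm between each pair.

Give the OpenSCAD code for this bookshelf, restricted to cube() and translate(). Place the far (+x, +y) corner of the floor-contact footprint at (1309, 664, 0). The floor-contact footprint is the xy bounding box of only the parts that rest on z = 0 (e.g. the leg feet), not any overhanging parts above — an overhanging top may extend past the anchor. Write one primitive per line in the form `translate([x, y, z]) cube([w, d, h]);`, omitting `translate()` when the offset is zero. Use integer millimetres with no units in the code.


translate([467, 316, 0]) cube([22, 348, 1274]);
translate([1287, 316, 0]) cube([22, 348, 1274]);
translate([489, 316, 0]) cube([798, 348, 20]);
translate([489, 316, 282]) cube([798, 348, 20]);
translate([489, 316, 564]) cube([798, 348, 20]);
translate([489, 316, 846]) cube([798, 348, 20]);
translate([489, 316, 1128]) cube([798, 348, 20]);


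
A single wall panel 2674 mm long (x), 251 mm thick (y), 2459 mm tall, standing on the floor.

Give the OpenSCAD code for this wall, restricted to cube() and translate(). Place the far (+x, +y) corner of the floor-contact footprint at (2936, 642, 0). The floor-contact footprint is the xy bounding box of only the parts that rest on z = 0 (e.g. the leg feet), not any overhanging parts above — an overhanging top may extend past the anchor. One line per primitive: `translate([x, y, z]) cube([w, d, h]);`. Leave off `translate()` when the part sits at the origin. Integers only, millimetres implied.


translate([262, 391, 0]) cube([2674, 251, 2459]);


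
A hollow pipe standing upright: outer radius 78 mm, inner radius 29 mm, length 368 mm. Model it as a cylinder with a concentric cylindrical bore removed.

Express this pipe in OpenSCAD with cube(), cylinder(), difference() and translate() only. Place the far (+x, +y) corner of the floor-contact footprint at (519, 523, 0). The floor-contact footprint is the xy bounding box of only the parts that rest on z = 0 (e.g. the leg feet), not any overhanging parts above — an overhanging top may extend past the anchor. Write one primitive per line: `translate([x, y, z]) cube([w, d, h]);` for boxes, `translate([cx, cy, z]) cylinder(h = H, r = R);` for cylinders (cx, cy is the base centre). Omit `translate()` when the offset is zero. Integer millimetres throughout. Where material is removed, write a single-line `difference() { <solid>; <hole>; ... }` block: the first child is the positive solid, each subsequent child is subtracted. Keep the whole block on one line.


difference() { translate([441, 445, 0]) cylinder(h = 368, r = 78); translate([441, 445, 0]) cylinder(h = 368, r = 29); }


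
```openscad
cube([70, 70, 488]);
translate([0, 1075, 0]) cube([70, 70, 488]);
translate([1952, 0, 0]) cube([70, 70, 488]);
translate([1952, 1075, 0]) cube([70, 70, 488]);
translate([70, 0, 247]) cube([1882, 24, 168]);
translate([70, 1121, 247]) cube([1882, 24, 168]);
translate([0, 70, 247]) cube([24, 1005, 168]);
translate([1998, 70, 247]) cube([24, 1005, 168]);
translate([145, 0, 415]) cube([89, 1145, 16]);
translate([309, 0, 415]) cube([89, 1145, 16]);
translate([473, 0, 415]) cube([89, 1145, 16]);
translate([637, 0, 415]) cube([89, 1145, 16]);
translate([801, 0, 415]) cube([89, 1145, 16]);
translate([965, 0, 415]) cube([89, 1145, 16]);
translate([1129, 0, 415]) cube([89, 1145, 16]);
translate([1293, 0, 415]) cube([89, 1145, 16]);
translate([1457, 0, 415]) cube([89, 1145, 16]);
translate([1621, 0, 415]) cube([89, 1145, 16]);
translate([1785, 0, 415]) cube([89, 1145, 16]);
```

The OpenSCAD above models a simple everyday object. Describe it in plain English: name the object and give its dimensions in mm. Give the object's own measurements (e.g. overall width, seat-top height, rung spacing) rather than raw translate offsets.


A bed frame 2022 mm long (x) by 1145 mm wide (y). Four 70×70 mm corner posts, 488 mm tall, at the corners of the footprint. Four rails of 24 mm thickness and 168 mm height run between adjacent posts with their undersides at z = 247 mm, their outer faces flush with the outside of the frame (the two x-running rails run between the posts' inner faces; the two y-running rails run between the posts' inner faces). 11 slats, each 89 mm wide (x) and 16 mm thick, lie across the top of the two x-running rails, running the full 1145 mm width of the frame in y; along x they sit between the end posts with a 75 mm gap after the −x posts and between neighbouring slats, leaving 78 mm before the +x posts.


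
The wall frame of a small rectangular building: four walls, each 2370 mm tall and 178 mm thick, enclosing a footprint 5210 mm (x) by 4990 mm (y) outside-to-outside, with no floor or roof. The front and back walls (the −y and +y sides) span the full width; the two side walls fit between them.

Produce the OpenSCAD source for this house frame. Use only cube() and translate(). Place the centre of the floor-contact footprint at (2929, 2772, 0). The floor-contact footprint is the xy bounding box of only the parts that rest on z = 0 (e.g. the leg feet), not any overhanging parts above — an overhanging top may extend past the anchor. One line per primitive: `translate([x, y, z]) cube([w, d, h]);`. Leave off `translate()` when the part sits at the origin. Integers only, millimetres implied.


translate([324, 277, 0]) cube([5210, 178, 2370]);
translate([324, 5089, 0]) cube([5210, 178, 2370]);
translate([324, 455, 0]) cube([178, 4634, 2370]);
translate([5356, 455, 0]) cube([178, 4634, 2370]);


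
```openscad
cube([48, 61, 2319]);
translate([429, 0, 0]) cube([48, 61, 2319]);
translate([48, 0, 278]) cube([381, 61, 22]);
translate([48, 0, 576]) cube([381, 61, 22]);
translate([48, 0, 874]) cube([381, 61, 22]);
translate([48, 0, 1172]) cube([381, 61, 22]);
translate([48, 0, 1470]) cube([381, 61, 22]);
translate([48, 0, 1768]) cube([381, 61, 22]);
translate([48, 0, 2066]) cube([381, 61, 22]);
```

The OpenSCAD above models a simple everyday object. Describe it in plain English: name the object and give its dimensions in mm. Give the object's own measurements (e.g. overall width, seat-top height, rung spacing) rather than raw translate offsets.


A straight ladder. Two 48×61 mm vertical rails, 2319 mm tall, stand 477 mm apart (outside-to-outside) with their front faces coplanar on the −y side. 7 rungs, each 61 mm deep and 22 mm tall, span between the inner faces of the rails, front faces flush with the rails. The lowest rung's underside is at z = 278 mm and rungs are spaced 298 mm apart (underside to underside).


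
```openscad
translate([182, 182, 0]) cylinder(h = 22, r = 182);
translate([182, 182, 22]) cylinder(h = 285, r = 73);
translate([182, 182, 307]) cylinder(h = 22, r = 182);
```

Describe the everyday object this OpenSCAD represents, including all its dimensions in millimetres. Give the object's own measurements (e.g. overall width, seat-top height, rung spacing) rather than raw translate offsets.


A spool: two coaxial disc flanges of radius 182 mm and thickness 22 mm, joined by a core cylinder of radius 73 mm and height 285 mm. The lower flange rests on z = 0 and the three cylinders share a vertical axis.


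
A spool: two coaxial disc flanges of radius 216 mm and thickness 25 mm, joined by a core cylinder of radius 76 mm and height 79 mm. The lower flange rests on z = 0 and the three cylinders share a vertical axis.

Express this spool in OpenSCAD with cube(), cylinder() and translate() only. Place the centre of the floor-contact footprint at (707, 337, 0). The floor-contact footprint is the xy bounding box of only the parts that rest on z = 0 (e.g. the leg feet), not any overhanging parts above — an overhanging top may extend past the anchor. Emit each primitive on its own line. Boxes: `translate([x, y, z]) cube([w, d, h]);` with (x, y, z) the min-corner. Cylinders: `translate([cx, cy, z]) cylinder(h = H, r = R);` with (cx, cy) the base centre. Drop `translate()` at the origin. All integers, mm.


translate([707, 337, 0]) cylinder(h = 25, r = 216);
translate([707, 337, 25]) cylinder(h = 79, r = 76);
translate([707, 337, 104]) cylinder(h = 25, r = 216);


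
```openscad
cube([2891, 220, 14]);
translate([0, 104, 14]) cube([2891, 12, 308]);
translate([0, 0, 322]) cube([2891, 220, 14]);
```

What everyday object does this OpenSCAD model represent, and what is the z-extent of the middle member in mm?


An I-beam. The web height is 308 mm.

Two wide flanges with a thin centred web — an I-beam. Overall 336 mm minus two 14 mm flanges gives a web of 336 − 2·14 = 308 mm.


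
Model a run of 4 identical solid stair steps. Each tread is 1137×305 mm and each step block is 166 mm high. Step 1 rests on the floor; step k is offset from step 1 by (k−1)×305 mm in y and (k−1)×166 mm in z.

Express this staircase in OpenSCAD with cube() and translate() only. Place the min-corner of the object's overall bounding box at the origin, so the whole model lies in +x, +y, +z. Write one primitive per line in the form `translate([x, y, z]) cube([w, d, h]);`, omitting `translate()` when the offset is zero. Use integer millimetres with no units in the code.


cube([1137, 305, 166]);
translate([0, 305, 166]) cube([1137, 305, 166]);
translate([0, 610, 332]) cube([1137, 305, 166]);
translate([0, 915, 498]) cube([1137, 305, 166]);


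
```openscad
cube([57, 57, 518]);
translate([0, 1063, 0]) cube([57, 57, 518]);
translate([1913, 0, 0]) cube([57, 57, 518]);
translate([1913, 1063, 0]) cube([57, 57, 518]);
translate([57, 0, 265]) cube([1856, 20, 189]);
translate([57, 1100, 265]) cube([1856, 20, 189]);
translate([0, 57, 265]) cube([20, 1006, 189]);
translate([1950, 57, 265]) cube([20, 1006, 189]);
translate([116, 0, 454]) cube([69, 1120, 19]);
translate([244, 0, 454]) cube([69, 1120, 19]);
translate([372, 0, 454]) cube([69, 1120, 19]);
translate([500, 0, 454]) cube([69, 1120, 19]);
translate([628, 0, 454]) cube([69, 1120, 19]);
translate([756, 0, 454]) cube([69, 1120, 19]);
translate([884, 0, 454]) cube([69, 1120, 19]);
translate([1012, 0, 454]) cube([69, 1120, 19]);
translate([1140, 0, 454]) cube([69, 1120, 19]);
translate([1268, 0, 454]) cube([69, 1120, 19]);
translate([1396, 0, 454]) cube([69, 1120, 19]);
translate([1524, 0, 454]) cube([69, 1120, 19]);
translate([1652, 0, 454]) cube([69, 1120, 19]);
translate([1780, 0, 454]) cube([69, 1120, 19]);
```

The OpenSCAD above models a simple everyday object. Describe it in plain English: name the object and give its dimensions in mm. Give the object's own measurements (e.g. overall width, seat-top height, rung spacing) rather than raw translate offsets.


A bed frame 1970 mm long (x) by 1120 mm wide (y). Four 57×57 mm corner posts, 518 mm tall, at the corners of the footprint. Four rails of 20 mm thickness and 189 mm height run between adjacent posts with their undersides at z = 265 mm, their outer faces flush with the outside of the frame (the two x-running rails run between the posts' inner faces; the two y-running rails run between the posts' inner faces). 14 slats, each 69 mm wide (x) and 19 mm thick, lie across the top of the two x-running rails, running the full 1120 mm width of the frame in y; along x they sit between the end posts with a 59 mm gap after the −x posts and between neighbouring slats, leaving 64 mm before the +x posts.


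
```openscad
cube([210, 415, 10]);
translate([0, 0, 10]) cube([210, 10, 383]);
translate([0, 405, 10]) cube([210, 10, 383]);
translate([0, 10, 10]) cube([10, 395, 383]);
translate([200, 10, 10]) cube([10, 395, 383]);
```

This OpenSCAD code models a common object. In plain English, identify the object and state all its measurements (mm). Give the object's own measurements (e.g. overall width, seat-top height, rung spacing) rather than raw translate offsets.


An open-topped rectangular box: outside dimensions 210×415×393 mm, with a uniform wall and base thickness of 10 mm. The base is a full 210×415 slab on the floor; four walls sit on top of the base. The front and back walls (the −y and +y sides) span the full width; the two side walls fit between them.


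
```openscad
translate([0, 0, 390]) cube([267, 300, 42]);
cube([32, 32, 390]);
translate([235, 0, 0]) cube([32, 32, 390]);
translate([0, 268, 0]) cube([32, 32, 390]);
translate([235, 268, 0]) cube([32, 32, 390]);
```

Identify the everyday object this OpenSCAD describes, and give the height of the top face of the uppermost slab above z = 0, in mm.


A stool. The seat height is 432 mm.

A 267×300×42 slab at z = 390 on four corner posts — a stool. The seat top is 390 + 42 = 432 mm.


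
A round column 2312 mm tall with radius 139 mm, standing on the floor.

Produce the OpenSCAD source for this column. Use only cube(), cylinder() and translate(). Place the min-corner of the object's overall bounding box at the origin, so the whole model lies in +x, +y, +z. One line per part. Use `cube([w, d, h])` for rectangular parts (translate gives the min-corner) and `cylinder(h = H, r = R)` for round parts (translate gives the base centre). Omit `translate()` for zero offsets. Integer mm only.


translate([139, 139, 0]) cylinder(h = 2312, r = 139);


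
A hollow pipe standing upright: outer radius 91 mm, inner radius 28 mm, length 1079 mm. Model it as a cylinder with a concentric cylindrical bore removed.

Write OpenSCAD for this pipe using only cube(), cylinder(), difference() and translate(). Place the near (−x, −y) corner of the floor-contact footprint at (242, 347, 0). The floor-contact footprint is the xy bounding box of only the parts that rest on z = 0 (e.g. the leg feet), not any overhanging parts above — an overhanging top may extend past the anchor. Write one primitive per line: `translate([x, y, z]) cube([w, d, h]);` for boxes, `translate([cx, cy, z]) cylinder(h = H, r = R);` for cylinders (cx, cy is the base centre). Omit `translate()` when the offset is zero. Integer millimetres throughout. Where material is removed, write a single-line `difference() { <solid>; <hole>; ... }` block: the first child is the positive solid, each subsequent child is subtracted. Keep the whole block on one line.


difference() { translate([333, 438, 0]) cylinder(h = 1079, r = 91); translate([333, 438, 0]) cylinder(h = 1079, r = 28); }


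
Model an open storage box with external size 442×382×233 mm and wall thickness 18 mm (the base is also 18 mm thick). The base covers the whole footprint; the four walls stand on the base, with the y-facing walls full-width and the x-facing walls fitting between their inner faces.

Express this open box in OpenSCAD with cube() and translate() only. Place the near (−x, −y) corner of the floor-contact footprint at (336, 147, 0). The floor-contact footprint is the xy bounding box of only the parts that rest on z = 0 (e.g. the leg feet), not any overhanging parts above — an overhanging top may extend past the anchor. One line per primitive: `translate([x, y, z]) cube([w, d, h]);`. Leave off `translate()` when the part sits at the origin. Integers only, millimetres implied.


translate([336, 147, 0]) cube([442, 382, 18]);
translate([336, 147, 18]) cube([442, 18, 215]);
translate([336, 511, 18]) cube([442, 18, 215]);
translate([336, 165, 18]) cube([18, 346, 215]);
translate([760, 165, 18]) cube([18, 346, 215]);


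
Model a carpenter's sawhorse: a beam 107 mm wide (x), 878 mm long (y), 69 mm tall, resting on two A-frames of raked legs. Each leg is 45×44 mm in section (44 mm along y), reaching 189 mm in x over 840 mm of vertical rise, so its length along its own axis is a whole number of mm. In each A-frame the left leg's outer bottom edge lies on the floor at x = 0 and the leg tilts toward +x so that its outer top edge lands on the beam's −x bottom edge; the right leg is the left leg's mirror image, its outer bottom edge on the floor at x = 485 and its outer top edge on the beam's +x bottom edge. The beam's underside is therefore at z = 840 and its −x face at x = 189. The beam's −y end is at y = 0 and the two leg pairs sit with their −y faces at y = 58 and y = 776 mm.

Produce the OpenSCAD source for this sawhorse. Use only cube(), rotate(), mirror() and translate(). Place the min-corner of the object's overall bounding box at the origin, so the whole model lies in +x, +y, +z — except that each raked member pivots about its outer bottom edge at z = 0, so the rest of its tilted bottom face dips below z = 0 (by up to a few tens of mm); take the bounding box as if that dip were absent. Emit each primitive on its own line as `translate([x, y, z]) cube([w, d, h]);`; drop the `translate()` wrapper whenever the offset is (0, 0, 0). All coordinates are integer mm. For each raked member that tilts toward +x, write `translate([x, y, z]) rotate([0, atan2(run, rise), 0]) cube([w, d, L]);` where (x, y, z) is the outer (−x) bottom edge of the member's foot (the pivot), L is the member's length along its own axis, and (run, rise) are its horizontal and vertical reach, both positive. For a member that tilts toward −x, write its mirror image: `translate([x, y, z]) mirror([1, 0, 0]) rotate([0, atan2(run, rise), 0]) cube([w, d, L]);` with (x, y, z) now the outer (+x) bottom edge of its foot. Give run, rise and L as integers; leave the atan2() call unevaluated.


translate([189, 0, 840]) cube([107, 878, 69]);
translate([0, 58, 0]) rotate([0, atan2(189, 840), 0]) cube([45, 44, 861]);
translate([485, 58, 0]) mirror([1, 0, 0]) rotate([0, atan2(189, 840), 0]) cube([45, 44, 861]);
translate([0, 776, 0]) rotate([0, atan2(189, 840), 0]) cube([45, 44, 861]);
translate([485, 776, 0]) mirror([1, 0, 0]) rotate([0, atan2(189, 840), 0]) cube([45, 44, 861]);


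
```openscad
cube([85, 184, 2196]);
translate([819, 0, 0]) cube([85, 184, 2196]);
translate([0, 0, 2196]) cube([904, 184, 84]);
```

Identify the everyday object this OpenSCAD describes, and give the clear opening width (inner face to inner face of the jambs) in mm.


A door frame. The clear opening width is 734 mm.

Two 2196 mm tall posts with a header on top — a door frame. The left jamb is 85 mm wide at x = 0; the right jamb starts at x = 819. The clear opening is 819 − 85 = 734 mm.


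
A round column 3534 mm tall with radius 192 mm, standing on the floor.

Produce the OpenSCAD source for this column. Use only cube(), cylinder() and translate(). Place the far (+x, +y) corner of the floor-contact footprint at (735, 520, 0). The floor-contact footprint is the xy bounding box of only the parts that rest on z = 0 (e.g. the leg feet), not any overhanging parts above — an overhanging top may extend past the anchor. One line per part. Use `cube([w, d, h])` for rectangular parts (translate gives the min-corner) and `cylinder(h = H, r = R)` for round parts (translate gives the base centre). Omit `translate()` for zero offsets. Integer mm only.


translate([543, 328, 0]) cylinder(h = 3534, r = 192);


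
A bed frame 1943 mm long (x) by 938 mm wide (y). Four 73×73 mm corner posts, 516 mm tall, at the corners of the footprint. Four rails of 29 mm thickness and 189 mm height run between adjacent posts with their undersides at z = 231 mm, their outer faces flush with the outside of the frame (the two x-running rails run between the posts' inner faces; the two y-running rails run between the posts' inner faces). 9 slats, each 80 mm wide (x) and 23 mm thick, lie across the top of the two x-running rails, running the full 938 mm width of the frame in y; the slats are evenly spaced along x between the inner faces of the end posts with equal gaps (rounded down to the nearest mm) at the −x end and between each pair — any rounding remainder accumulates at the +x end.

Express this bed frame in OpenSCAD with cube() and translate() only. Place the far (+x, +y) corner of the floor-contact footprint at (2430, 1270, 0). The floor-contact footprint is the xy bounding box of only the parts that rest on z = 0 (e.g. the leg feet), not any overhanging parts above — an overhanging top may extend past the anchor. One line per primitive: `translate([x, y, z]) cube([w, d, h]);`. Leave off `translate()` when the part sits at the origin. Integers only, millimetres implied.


translate([487, 332, 0]) cube([73, 73, 516]);
translate([487, 1197, 0]) cube([73, 73, 516]);
translate([2357, 332, 0]) cube([73, 73, 516]);
translate([2357, 1197, 0]) cube([73, 73, 516]);
translate([560, 332, 231]) cube([1797, 29, 189]);
translate([560, 1241, 231]) cube([1797, 29, 189]);
translate([487, 405, 231]) cube([29, 792, 189]);
translate([2401, 405, 231]) cube([29, 792, 189]);
translate([667, 332, 420]) cube([80, 938, 23]);
translate([854, 332, 420]) cube([80, 938, 23]);
translate([1041, 332, 420]) cube([80, 938, 23]);
translate([1228, 332, 420]) cube([80, 938, 23]);
translate([1415, 332, 420]) cube([80, 938, 23]);
translate([1602, 332, 420]) cube([80, 938, 23]);
translate([1789, 332, 420]) cube([80, 938, 23]);
translate([1976, 332, 420]) cube([80, 938, 23]);
translate([2163, 332, 420]) cube([80, 938, 23]);


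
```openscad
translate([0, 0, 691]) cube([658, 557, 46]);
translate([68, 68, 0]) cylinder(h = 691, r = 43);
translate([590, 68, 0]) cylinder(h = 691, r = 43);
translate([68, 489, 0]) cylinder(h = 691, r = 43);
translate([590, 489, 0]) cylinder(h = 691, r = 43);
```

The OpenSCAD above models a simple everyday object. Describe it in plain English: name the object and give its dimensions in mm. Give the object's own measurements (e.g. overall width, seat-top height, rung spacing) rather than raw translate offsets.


A rectangular dining table. The top is 658×557×46 mm with its upper surface at z = 737 mm. It stands on four round legs of 86 mm diameter, each leg's bounding box inset 25 mm from the nearest pair of top edges, running from the floor to the underside of the top.


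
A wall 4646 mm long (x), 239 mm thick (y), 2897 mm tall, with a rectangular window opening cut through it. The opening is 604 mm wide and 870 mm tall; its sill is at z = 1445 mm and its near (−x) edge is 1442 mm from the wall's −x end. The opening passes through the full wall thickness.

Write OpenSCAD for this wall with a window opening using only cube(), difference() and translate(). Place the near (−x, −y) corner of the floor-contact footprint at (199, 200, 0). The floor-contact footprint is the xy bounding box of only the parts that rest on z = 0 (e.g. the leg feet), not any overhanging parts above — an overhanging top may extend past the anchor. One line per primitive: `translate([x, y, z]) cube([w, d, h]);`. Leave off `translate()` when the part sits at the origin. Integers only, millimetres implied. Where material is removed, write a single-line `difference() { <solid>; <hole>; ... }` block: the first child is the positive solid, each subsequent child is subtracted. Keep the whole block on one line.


difference() { translate([199, 200, 0]) cube([4646, 239, 2897]); translate([1641, 200, 1445]) cube([604, 239, 870]); }


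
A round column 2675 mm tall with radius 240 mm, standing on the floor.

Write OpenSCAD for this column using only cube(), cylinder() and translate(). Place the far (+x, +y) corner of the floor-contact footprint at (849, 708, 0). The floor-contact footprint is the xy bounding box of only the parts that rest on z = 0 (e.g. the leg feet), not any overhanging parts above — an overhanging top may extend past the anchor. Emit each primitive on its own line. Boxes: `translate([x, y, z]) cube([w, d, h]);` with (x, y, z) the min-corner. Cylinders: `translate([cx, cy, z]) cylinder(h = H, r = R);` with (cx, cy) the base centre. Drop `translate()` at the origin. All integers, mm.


translate([609, 468, 0]) cylinder(h = 2675, r = 240);


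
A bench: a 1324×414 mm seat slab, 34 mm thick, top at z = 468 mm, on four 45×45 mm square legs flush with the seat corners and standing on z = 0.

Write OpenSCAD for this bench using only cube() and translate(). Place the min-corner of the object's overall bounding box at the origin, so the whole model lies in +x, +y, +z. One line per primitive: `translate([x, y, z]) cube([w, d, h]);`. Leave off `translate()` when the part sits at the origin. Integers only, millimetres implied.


translate([0, 0, 434]) cube([1324, 414, 34]);
cube([45, 45, 434]);
translate([0, 369, 0]) cube([45, 45, 434]);
translate([1279, 0, 0]) cube([45, 45, 434]);
translate([1279, 369, 0]) cube([45, 45, 434]);


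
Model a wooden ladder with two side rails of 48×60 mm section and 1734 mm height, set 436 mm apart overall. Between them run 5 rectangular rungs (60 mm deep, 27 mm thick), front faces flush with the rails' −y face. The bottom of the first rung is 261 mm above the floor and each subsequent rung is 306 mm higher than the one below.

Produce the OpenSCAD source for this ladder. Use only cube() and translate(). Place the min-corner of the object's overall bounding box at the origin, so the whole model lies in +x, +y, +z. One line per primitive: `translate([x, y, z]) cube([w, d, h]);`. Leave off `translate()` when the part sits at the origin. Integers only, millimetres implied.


cube([48, 60, 1734]);
translate([388, 0, 0]) cube([48, 60, 1734]);
translate([48, 0, 261]) cube([340, 60, 27]);
translate([48, 0, 567]) cube([340, 60, 27]);
translate([48, 0, 873]) cube([340, 60, 27]);
translate([48, 0, 1179]) cube([340, 60, 27]);
translate([48, 0, 1485]) cube([340, 60, 27]);


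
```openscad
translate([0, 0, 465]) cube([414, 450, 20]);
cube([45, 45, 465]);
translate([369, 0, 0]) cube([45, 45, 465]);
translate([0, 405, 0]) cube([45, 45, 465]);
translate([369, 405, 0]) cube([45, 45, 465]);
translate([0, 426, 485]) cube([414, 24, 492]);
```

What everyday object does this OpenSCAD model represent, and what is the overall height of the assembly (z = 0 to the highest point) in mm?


A chair. The overall height is 977 mm.

A slab on four corner posts with a tall panel at the back — a chair. The seat slab sits at z = 465 with thickness 20, and the 492 mm backrest starts at the seat top, so the overall height is 465 + 20 + 492 = 977 mm.


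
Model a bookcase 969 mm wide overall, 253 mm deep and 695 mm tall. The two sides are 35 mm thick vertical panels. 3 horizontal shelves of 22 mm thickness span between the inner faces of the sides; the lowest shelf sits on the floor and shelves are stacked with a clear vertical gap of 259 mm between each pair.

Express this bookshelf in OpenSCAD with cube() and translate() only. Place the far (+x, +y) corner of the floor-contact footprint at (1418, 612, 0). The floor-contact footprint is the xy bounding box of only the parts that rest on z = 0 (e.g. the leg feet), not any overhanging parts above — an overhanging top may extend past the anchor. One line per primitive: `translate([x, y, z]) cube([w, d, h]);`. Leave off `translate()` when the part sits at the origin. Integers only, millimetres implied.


translate([449, 359, 0]) cube([35, 253, 695]);
translate([1383, 359, 0]) cube([35, 253, 695]);
translate([484, 359, 0]) cube([899, 253, 22]);
translate([484, 359, 281]) cube([899, 253, 22]);
translate([484, 359, 562]) cube([899, 253, 22]);


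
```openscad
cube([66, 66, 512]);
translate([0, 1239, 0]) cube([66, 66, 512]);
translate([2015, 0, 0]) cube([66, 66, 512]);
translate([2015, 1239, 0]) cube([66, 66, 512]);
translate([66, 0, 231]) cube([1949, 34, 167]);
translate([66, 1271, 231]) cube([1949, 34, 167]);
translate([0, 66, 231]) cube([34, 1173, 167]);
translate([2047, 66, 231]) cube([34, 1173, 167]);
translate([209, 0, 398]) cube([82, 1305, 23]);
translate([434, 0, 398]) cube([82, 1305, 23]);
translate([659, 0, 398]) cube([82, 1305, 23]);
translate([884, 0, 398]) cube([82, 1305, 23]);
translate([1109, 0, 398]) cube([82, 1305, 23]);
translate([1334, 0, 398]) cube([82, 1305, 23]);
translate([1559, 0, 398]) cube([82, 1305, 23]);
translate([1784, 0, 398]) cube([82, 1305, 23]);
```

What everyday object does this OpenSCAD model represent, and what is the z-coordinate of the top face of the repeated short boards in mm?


A bed frame. The slat-top height is 421 mm.

Four posts, four rails, and a row of slats — a bed frame. Slats sit on the rails at z = 231 + 167 = 398; with slat thickness 23, the top is 421 mm.


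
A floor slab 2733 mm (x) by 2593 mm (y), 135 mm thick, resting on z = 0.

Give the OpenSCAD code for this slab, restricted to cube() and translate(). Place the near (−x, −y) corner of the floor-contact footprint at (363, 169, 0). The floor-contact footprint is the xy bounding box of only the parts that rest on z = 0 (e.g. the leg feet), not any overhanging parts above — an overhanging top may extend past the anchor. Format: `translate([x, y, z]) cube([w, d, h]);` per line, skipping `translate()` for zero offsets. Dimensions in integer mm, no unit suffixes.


translate([363, 169, 0]) cube([2733, 2593, 135]);


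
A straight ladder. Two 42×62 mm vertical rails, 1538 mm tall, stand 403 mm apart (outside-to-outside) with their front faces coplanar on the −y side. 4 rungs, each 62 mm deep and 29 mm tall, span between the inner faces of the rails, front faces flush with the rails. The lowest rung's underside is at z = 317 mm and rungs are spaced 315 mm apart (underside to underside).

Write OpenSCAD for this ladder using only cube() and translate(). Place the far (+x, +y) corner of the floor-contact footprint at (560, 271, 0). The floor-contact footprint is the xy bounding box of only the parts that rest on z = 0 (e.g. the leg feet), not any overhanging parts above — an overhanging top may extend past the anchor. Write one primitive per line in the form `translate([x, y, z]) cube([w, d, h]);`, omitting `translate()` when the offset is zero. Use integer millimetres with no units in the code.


// rung span = 403 - 2*42 = 319
// rung[k] z = 317 + k*315
translate([157, 209, 0]) cube([42, 62, 1538]);
translate([518, 209, 0]) cube([42, 62, 1538]);
translate([199, 209, 317]) cube([319, 62, 29]);
translate([199, 209, 632]) cube([319, 62, 29]);
translate([199, 209, 947]) cube([319, 62, 29]);
translate([199, 209, 1262]) cube([319, 62, 29]);


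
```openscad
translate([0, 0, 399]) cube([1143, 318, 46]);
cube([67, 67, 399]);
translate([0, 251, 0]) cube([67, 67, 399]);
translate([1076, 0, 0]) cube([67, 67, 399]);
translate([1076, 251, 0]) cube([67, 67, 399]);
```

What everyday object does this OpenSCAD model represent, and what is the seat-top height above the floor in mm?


A bench. The seat-top height is 445 mm.

A long slab on four corner posts — a bench. The slab sits at z = 399 with thickness 46, so the top is 399 + 46 = 445 mm.
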